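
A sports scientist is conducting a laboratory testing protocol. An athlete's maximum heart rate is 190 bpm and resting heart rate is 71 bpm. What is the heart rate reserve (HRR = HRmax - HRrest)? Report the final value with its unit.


HRR = HRmax - HRrest
= 190 - 71
= 119 bpm

119 bpm


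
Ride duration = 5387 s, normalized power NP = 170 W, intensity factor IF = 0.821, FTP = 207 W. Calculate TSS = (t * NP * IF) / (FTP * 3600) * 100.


Numerator = 5387 * 170 * 0.821 = 751863.59
Denominator = 207 * 3600 = 745200
TSS = 751863.59 / 745200 * 100
= 100.89

100.89 TSS


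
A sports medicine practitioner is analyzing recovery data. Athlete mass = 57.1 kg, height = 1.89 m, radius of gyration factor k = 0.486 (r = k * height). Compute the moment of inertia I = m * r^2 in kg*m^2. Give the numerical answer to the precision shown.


r = k * height = 0.486 * 1.89 = 0.91854 m
r^2 = 0.91854^2 = 0.843716
I = 57.1 * 0.843716 = 48.176 kg*m^2

48.176 kg*m^2


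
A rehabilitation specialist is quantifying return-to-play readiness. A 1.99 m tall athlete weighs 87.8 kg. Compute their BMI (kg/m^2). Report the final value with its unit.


height^2 = 3.9601 m^2
BMI = 87.8 / 3.9601 = 22.17 kg/m^2

22.17 kg/m^2


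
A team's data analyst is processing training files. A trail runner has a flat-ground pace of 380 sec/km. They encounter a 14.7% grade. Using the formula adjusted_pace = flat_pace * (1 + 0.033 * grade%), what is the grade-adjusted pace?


Grade factor = 1 + 0.033 * 14.7 = 1.4851
Adjusted = 380 * 1.4851 = 564.34 sec/km

564.34 s/km


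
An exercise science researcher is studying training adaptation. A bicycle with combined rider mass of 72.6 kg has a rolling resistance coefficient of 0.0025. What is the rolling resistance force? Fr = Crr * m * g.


Fr = 0.0025 * 72.6 * 9.81
= 0.1815 * 9.81
= 1.781 N

1.781 N


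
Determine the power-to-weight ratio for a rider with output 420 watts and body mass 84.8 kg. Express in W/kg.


P/W = 420 / 84.8 = 4.953 W/kg

4.953 W/kg


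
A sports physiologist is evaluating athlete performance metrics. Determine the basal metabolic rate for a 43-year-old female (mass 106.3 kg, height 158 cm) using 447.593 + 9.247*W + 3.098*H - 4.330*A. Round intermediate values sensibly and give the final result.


BMR = 447.593 + 9.247*106.3 + 3.098*158 - 4.330*43
= 1733.84 kcal/day

1733.84 kcal/day


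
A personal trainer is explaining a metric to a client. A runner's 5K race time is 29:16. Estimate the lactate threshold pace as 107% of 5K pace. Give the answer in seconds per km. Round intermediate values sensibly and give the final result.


Total race time = 29*60 + 16 = 1756 seconds
5K pace = 1756 / 5 = 351.2 sec/km
LT pace = 351.2 * 1.07 = 375.78 sec/km

375.78 s/km


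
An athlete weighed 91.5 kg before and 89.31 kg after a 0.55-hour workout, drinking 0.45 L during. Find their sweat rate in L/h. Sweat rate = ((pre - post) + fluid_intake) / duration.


Body mass change = 2.19 kg
Total sweat loss = 2.19 + 0.45 = 2.64 L
Rate = 2.64 / 0.55 = 4.8 L/h

4.8 L/h


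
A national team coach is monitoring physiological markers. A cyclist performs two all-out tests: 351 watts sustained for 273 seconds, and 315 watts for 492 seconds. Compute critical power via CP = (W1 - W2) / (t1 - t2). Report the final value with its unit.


W1 = P1 * t1 = 351 * 273 = 95823 J
W2 = P2 * t2 = 315 * 492 = 154980 J
CP = (95823 - 154980) / (273 - 492)
= 270.12 W

270.12 W


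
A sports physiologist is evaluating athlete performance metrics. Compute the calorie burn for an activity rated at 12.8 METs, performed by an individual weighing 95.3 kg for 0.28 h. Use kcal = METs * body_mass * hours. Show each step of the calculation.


Product of METs and mass = 12.8 * 95.3 = 1219.84
Total kcal = 1219.84 * 0.28 = 341.56 kcal

341.56 kcal


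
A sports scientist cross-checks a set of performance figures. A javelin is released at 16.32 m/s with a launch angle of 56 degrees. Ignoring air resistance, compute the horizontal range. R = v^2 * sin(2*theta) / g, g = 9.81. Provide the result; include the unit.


Launch speed squared = 266.3424
sin(2 * 56 deg) = 0.927184
Range = 266.3424 * 0.927184 / 9.81
= 25.173 m

25.173 m


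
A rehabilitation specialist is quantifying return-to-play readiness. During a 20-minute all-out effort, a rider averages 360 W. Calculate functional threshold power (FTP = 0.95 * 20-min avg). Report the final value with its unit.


FTP = 0.95 * 360
= 342.0 W

342.0 W


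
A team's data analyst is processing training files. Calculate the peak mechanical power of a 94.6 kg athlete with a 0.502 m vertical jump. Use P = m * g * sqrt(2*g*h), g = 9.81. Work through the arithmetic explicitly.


First, sqrt(2gh) = sqrt(2 * 9.81 * 0.502)
= sqrt(9.84924) = 3.13835 m/s
Power = 94.6 * 9.81 * 3.13835 = 2912.47 W

2912.47 W


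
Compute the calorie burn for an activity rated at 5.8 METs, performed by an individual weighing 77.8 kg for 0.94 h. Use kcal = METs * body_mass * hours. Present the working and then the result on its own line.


Product of METs and mass = 5.8 * 77.8 = 451.24
Total kcal = 451.24 * 0.94 = 424.17 kcal

424.17 kcal


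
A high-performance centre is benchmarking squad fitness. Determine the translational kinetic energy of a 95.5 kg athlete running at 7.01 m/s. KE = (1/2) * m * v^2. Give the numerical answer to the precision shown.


KE = 0.5 * m * v^2
= 0.5 * 95.5 * 7.01^2
= 0.5 * 95.5 * 49.1401
= 2346.44 J

2346.44 J


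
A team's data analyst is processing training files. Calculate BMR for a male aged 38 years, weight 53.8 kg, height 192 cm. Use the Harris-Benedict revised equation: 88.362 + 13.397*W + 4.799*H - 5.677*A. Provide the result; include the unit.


Substituting values:
W term = 13.397 * 53.8 = 720.7586
H term = 4.799 * 192 = 921.408
A term = 5.677 * 38 = 215.726
BMR = 1514.8 kcal/day

1514.8 kcal/day


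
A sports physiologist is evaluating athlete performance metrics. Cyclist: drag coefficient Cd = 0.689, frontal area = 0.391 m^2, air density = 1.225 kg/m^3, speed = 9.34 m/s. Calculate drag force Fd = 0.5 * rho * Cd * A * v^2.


v^2 = 9.34^2 = 87.2356
Fd = 0.5 * 1.225 * 0.689 * 0.391 * 87.2356
= 14.394 N

14.394 N


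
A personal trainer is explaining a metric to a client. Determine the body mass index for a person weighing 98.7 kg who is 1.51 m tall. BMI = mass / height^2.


BMI = mass / height^2
= 98.7 / 1.51^2
= 98.7 / 2.2801
= 43.29 kg/m^2

43.29 kg/m^2


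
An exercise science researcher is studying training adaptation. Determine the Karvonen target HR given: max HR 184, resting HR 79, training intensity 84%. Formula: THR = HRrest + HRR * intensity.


HRR = HRmax - HRrest = 184 - 79 = 105
THR = 79 + 105 * 0.84
= 167.2 bpm

167.2 bpm


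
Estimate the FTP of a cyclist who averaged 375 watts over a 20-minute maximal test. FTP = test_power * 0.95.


FTP = 375 * 0.95 = 356.25 W

356.25 W


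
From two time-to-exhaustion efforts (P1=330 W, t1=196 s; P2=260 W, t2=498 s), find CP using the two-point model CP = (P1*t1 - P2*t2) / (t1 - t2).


Work in trial 1 = 64680 J
Work in trial 2 = 129480 J
Delta work = -64800 J
Delta time = -302 s
CP = -64800 / -302 = 214.57 W

214.57 W


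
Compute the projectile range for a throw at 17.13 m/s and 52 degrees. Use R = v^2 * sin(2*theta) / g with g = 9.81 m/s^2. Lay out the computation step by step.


Two times the angle = 104 degrees
sin(104) = 0.970296
R = 293.4369 * 0.970296 / 9.81 = 29.024 m

29.024 m


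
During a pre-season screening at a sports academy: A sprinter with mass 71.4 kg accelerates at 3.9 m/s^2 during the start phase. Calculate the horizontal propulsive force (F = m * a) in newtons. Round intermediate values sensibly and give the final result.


F = m * a
= 71.4 * 3.9
= 278.46 N

278.46 N


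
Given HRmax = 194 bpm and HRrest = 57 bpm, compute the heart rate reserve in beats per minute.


Heart rate reserve = maximum HR minus resting HR
HRR = 194 - 57 = 137 bpm

137 bpm


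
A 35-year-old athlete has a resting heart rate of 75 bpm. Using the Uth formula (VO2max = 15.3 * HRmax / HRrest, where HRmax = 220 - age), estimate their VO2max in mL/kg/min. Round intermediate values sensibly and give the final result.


HRmax = 220 - 35 = 185 bpm
Ratio = HRmax / HRrest = 185 / 75 = 2.4667
VO2max = 15.3 * 2.4667 = 37.74 mL/kg/min

37.74 mL/kg/min


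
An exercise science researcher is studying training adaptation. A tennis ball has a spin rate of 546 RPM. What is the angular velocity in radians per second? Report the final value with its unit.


Convert RPM to rad/s: multiply by 2*pi and divide by 60
omega = 546 * 2 * pi / 60
= 57.177 rad/s

57.177 rad/s


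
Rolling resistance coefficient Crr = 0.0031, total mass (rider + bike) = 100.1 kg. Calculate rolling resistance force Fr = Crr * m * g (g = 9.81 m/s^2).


Fr = Crr * m * g
= 0.0031 * 100.1 * 9.81
= 3.044 N

3.044 N


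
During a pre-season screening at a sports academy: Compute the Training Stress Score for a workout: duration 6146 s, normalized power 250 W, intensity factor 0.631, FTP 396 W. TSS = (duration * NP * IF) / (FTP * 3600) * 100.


Product = 6146 * 250 * 0.631 = 969531.5
Base = 396 * 3600 = 1425600
TSS = 969531.5 / 1425600 * 100 = 68.01

68.01 TSS


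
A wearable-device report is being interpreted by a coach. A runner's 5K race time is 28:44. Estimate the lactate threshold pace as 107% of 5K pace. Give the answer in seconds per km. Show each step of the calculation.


Total race time = 28*60 + 44 = 1724 seconds
5K pace = 1724 / 5 = 344.8 sec/km
LT pace = 344.8 * 1.07 = 368.94 sec/km

368.94 s/km


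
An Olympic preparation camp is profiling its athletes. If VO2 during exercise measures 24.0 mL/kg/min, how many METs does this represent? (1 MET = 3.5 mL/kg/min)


METs = VO2 / 3.5 = 24.0 / 3.5 = 6.86

6.86 METs


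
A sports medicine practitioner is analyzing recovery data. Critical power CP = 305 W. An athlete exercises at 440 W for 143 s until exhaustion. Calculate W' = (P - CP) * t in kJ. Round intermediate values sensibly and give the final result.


P - CP = 440 - 305 = 135 W
W' = 135 * 143 = 19305 J
= 19305 / 1000 = 19.305 kJ

19.305 kJ


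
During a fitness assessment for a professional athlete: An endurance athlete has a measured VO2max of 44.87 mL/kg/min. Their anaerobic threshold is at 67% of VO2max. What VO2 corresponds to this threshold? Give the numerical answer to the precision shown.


Anaerobic threshold VO2 = VO2max * 67%
= 44.87 * 0.67
= 30.06 mL/kg/min

30.06 mL/kg/min


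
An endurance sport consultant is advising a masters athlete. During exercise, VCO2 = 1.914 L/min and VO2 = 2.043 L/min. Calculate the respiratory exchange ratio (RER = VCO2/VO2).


RER = VCO2 / VO2
= 1.914 / 2.043
= 0.9369

0.9369


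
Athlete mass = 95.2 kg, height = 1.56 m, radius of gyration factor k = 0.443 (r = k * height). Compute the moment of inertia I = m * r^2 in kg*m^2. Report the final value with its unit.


r = k * height = 0.443 * 1.56 = 0.69108 m
r^2 = 0.69108^2 = 0.477592
I = 95.2 * 0.477592 = 45.467 kg*m^2

45.467 kg*m^2


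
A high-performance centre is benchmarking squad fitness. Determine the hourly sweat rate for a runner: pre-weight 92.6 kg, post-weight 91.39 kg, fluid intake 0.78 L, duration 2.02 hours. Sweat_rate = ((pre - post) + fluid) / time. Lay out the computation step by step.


Mass lost = 92.6 - 91.39 = 1.21 kg
Add fluid consumed: 1.21 + 0.78 = 1.99 L total sweat
Sweat rate = 1.99 / 2.02 = 0.985 L/h

0.985 L/h


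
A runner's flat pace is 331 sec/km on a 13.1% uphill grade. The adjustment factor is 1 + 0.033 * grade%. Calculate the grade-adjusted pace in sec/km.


Factor = 1 + 0.033 * 13.1 = 1.4323
Adjusted pace = 331 * 1.4323
= 474.09 sec/km

474.09 s/km


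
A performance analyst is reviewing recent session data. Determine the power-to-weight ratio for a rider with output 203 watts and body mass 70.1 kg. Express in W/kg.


P/W = 203 / 70.1 = 2.896 W/kg

2.896 W/kg


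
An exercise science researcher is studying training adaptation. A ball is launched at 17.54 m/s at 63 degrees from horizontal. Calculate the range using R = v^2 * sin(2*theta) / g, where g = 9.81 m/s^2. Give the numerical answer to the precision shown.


sin(2 * 63) = sin(126) = 0.809017
v^2 = 17.54^2 = 307.6516
R = 307.6516 * 0.809017 / 9.81
= 25.372 m

25.372 m


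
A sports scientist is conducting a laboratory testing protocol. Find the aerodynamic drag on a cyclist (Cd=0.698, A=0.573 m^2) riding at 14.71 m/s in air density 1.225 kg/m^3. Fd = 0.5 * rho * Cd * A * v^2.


Fd = 0.5 * 1.225 * 0.698 * 0.573 * 14.71^2
= 0.5 * 1.225 * 0.698 * 0.573 * 216.3841
= 53.008 N

53.008 N


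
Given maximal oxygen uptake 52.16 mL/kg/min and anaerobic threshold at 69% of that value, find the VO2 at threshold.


Percentage as decimal = 0.69
VO2 at AT = 52.16 * 0.69 = 35.99 mL/kg/min

35.99 mL/kg/min


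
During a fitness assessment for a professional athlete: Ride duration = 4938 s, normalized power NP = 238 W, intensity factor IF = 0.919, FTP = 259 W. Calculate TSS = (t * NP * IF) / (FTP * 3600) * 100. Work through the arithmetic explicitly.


Numerator = 4938 * 238 * 0.919 = 1080049.236
Denominator = 259 * 3600 = 932400
TSS = 1080049.236 / 932400 * 100
= 115.84

115.84 TSS


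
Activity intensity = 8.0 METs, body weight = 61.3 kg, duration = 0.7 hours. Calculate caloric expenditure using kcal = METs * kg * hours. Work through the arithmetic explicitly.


kcal = 8.0 * 61.3 * 0.7
= 490.4 * 0.7
= 343.28 kcal

343.28 kcal


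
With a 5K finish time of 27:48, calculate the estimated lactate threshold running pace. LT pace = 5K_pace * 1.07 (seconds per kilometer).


Race duration = 1668 s for 5 km
Average pace = 1668 / 5 = 333.6 s/km
LT pace = 333.6 * 1.07
= 356.95 s/km

356.95 s/km


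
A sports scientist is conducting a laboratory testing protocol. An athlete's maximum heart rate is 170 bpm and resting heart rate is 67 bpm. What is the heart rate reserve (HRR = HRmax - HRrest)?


HRR = HRmax - HRrest
= 170 - 67
= 103 bpm

103 bpm


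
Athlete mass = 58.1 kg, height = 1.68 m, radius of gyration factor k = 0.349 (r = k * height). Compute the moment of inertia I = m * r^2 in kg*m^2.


r = k * height = 0.349 * 1.68 = 0.58632 m
r^2 = 0.58632^2 = 0.343771
I = 58.1 * 0.343771 = 19.973 kg*m^2

19.973 kg*m^2


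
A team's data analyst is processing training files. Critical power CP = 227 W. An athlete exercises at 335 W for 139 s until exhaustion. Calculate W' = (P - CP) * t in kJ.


P - CP = 335 - 227 = 108 W
W' = 108 * 139 = 15012 J
= 15012 / 1000 = 15.012 kJ

15.012 kJ


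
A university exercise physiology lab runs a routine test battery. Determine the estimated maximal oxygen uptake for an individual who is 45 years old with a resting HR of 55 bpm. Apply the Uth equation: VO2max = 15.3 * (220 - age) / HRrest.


HRmax = 220 - 45 = 175
VO2max = 15.3 * (175 / 55)
= 15.3 * 3.1818
= 48.68 mL/kg/min

48.68 mL/kg/min


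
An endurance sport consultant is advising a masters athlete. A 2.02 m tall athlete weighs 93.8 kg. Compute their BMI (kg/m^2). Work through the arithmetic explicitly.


height^2 = 4.0804 m^2
BMI = 93.8 / 4.0804 = 22.99 kg/m^2

22.99 kg/m^2


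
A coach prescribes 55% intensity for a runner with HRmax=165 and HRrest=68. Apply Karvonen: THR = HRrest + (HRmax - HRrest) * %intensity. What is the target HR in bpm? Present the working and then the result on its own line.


Heart rate reserve = 165 - 68 = 97
Intensity fraction = 55 / 100 = 0.55
THR = 68 + 97 * 0.55 = 121.35 bpm

121.35 bpm


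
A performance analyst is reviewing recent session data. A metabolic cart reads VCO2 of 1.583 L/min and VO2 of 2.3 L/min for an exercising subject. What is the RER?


RER = VCO2 / VO2 = 1.583 / 2.3 = 0.6883

0.6883


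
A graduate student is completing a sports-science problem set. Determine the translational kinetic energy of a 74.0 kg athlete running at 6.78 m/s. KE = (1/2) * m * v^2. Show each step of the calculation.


KE = 0.5 * m * v^2
= 0.5 * 74.0 * 6.78^2
= 0.5 * 74.0 * 45.9684
= 1700.83 J

1700.83 J


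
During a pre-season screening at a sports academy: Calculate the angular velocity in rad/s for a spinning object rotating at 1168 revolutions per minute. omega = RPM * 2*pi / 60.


omega = RPM * 2*pi / 60
= 1168 * 6.28318531 / 60
= 122.313 rad/s

122.313 rad/s


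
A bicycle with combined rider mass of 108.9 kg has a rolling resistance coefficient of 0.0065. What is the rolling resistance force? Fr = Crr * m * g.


Fr = 0.0065 * 108.9 * 9.81
= 0.70785 * 9.81
= 6.944 N

6.944 N


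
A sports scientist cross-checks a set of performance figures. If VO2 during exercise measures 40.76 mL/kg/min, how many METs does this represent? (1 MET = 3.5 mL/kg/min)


METs = VO2 / 3.5 = 40.76 / 3.5 = 11.65

11.65 METs


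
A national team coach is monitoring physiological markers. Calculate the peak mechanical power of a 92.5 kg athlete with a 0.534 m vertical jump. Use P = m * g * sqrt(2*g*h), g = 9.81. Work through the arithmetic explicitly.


First, sqrt(2gh) = sqrt(2 * 9.81 * 0.534)
= sqrt(10.47708) = 3.236832 m/s
Power = 92.5 * 9.81 * 3.236832 = 2937.18 W

2937.18 W


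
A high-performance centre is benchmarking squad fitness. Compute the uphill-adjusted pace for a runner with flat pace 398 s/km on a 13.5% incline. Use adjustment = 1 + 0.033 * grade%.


Adjustment factor = 1 + 0.033 * 13.5 = 1.4455
Grade-adjusted pace = 398 * 1.4455 = 575.31 s/km

575.31 s/km


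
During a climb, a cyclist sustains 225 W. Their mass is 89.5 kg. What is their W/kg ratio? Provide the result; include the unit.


Power-to-weight = 225 W / 89.5 kg
= 2.514 W/kg

2.514 W/kg


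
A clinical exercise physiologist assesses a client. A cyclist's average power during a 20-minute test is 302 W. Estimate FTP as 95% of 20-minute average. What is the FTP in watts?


FTP = 20-min power * 0.95
= 302 * 0.95
= 286.9 W

286.9 W


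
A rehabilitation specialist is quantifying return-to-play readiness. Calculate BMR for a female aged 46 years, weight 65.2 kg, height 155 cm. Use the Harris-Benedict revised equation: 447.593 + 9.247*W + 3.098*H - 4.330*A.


Substituting values:
W term = 9.247 * 65.2 = 602.9044
H term = 3.098 * 155 = 480.19
A term = 4.330 * 46 = 199.18
BMR = 1331.51 kcal/day

1331.51 kcal/day


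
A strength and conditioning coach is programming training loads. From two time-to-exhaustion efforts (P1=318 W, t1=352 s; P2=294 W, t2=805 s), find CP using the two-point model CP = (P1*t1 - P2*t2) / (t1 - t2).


Work in trial 1 = 111936 J
Work in trial 2 = 236670 J
Delta work = -124734 J
Delta time = -453 s
CP = -124734 / -453 = 275.35 W

275.35 W


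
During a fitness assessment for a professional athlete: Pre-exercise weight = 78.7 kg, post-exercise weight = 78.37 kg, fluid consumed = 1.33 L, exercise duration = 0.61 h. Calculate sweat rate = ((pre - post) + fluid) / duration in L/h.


Weight loss = 78.7 - 78.37 = 0.33 kg (approx L)
Total sweat = 0.33 + 1.33 = 1.66 L
Sweat rate = 1.66 / 0.61 = 2.721 L/h

2.721 L/h


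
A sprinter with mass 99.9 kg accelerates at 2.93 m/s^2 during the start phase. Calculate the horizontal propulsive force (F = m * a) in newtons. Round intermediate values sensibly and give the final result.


F = m * a
= 99.9 * 2.93
= 292.71 N

292.71 N


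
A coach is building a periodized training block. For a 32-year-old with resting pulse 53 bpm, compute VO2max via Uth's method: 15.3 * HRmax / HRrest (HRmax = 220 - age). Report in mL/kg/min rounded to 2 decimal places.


Step 1: HRmax = 220 - 32 = 188 bpm
Step 2: Ratio = 188 / 53 = 3.5472
Step 3: VO2max = 15.3 * 3.5472 = 54.27 mL/kg/min

54.27 mL/kg/min


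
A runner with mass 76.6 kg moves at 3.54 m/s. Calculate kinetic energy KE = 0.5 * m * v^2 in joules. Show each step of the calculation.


v^2 = 3.54^2 = 12.5316
KE = 0.5 * 76.6 * 12.5316
= 479.96 J

479.96 J


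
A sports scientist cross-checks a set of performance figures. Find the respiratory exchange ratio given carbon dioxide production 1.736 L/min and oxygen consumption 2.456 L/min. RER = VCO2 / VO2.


VCO2 = 1.736 L/min
VO2 = 2.456 L/min
RER = 1.736 / 2.456 = 0.7068

0.7068


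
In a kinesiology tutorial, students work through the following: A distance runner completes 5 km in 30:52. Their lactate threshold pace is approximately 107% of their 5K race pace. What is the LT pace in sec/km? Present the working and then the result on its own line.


Convert to seconds: 30 min 52 s = 1852 s
Pace per km = 1852 / 5 = 370.4 s/km
LT pace = 370.4 * 1.07 = 396.33 s/km

396.33 s/km


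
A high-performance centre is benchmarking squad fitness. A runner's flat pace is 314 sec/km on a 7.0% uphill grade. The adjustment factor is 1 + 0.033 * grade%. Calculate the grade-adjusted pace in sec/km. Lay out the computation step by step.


Factor = 1 + 0.033 * 7.0 = 1.231
Adjusted pace = 314 * 1.231
= 386.53 sec/km

386.53 s/km


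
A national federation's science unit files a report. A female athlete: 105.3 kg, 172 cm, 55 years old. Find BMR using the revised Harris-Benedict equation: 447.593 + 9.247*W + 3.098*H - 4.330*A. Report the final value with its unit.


Intercept = 447.593
Weight contribution = 9.247 * 105.3 = 973.7091
Height contribution = 3.098 * 172 = 532.856
Age contribution = 4.33 * 55 = 238.15
BMR = 447.593 + 973.7091 + 532.856 - 238.15
= 1716.01 kcal/day

1716.01 kcal/day


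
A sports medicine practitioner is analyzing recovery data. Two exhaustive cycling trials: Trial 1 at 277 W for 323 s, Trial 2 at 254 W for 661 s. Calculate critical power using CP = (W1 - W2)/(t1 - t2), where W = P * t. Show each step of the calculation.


W1 = 277 * 323 = 89471 J
W2 = 254 * 661 = 167894 J
CP = (89471 - 167894) / (323 - 661)
= -78423 / -338
= 232.02 W

232.02 W


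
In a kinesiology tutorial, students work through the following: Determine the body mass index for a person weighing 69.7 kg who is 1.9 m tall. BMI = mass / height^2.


BMI = mass / height^2
= 69.7 / 1.9^2
= 69.7 / 3.61
= 19.31 kg/m^2

19.31 kg/m^2


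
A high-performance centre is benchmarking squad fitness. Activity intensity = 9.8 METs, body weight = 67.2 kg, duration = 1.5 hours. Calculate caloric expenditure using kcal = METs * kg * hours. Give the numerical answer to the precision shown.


kcal = 9.8 * 67.2 * 1.5
= 658.56 * 1.5
= 987.84 kcal

987.84 kcal


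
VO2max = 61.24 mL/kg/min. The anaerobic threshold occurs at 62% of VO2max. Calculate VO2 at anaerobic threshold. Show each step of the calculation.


AT fraction = 62 / 100 = 0.62
AT VO2 = 61.24 * 0.62
= 37.97 mL/kg/min

37.97 mL/kg/min


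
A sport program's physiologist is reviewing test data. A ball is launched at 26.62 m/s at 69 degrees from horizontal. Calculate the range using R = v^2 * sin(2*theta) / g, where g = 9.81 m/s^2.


sin(2 * 69) = sin(138) = 0.669131
v^2 = 26.62^2 = 708.6244
R = 708.6244 * 0.669131 / 9.81
= 48.335 m

48.335 m


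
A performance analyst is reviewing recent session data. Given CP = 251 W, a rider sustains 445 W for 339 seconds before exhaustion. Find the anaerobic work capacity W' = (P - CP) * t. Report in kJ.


Excess power = 445 - 251 = 194 W
Work above CP = 194 * 339 = 65766 J
W' = 65.766 kJ

65.766 kJ


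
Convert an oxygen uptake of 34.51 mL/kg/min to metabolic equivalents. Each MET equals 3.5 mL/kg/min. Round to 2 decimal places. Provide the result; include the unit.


One MET = 3.5 mL/kg/min
Number of METs = 34.51 / 3.5
= 9.86 METs

9.86 METs


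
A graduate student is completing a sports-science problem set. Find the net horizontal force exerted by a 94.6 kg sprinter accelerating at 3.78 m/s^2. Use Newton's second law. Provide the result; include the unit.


Newton's second law: F = m * a
F = 94.6 * 3.78 = 357.59 N

357.59 N


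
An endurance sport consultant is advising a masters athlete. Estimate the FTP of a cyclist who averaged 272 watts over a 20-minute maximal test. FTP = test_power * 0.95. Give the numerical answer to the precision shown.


FTP = 272 * 0.95 = 258.4 W

258.4 W


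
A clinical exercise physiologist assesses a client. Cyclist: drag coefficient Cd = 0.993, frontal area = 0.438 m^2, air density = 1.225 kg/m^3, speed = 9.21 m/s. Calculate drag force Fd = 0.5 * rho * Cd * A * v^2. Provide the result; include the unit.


v^2 = 9.21^2 = 84.8241
Fd = 0.5 * 1.225 * 0.993 * 0.438 * 84.8241
= 22.597 N

22.597 N


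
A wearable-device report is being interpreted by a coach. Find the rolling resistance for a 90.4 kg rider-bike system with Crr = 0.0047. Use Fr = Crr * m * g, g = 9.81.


m * g = 90.4 * 9.81 = 886.824 N
Fr = 0.0047 * 886.824 = 4.168 N

4.168 N


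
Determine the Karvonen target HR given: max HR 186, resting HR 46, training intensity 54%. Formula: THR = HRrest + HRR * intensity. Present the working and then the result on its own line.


HRR = HRmax - HRrest = 186 - 46 = 140
THR = 46 + 140 * 0.54
= 121.6 bpm

121.6 bpm


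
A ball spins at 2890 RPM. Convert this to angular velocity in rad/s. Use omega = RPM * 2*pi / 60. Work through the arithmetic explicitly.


omega = 2890 * 2 * pi / 60
= 2890 * 6.28318531 / 60
= 18158.406 / 60
= 302.64 rad/s

302.64 rad/s


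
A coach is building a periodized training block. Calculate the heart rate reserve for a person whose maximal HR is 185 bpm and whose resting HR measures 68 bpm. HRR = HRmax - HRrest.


HRmax = 185 bpm
HRrest = 68 bpm
HRR = 185 - 68 = 117 bpm

117 bpm


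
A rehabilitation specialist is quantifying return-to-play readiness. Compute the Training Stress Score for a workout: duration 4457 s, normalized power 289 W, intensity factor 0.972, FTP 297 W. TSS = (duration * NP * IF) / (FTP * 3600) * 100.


Product = 4457 * 289 * 0.972 = 1252006.956
Base = 297 * 3600 = 1069200
TSS = 1252006.956 / 1069200 * 100 = 117.1

117.1 TSS


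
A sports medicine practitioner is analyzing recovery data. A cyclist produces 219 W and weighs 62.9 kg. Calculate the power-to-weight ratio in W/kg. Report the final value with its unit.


P/W = power / mass
= 219 / 62.9
= 3.482 W/kg

3.482 W/kg


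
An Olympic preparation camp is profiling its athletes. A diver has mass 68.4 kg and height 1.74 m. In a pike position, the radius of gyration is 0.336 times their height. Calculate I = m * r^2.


r = 0.336 * 1.74 = 0.58464 m
I = m * r^2 = 68.4 * 0.341804 = 23.379 kg*m^2

23.379 kg*m^2


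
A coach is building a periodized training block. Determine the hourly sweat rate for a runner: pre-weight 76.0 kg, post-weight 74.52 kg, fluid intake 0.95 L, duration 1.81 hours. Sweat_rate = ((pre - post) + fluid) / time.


Mass lost = 76.0 - 74.52 = 1.48 kg
Add fluid consumed: 1.48 + 0.95 = 2.43 L total sweat
Sweat rate = 2.43 / 1.81 = 1.343 L/h

1.343 L/h


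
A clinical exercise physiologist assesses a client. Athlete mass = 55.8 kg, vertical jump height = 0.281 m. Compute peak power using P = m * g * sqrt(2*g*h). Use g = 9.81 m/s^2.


sqrt(2 * 9.81 * 0.281) = sqrt(5.51322) = 2.348025 m/s
P = 55.8 * 9.81 * 2.348025
= 1285.3 W

1285.3 W


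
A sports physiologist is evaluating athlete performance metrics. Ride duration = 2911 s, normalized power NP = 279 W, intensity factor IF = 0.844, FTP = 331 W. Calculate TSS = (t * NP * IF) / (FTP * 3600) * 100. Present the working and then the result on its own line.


Numerator = 2911 * 279 * 0.844 = 685470.636
Denominator = 331 * 3600 = 1191600
TSS = 685470.636 / 1191600 * 100
= 57.53

57.53 TSS


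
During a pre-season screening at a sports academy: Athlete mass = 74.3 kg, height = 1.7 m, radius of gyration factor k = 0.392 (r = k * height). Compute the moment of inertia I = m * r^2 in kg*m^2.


r = k * height = 0.392 * 1.7 = 0.6664 m
r^2 = 0.6664^2 = 0.444089
I = 74.3 * 0.444089 = 32.996 kg*m^2

32.996 kg*m^2


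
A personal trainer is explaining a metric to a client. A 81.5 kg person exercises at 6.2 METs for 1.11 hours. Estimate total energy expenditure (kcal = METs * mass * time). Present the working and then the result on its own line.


Energy = METs * mass(kg) * time(h)
= 6.2 * 81.5 * 1.11
= 560.88 kcal

560.88 kcal


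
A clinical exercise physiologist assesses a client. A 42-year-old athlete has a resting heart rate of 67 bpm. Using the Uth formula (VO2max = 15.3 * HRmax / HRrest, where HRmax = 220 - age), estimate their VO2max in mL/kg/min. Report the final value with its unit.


HRmax = 220 - 42 = 178 bpm
Ratio = HRmax / HRrest = 178 / 67 = 2.6567
VO2max = 15.3 * 2.6567 = 40.65 mL/kg/min

40.65 mL/kg/min


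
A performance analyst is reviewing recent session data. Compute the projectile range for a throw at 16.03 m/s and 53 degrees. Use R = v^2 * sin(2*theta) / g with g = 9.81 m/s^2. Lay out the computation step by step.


Two times the angle = 106 degrees
sin(106) = 0.961262
R = 256.9609 * 0.961262 / 9.81 = 25.179 m

25.179 m


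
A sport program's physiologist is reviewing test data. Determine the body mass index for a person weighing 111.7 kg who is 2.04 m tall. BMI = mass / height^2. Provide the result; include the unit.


BMI = mass / height^2
= 111.7 / 2.04^2
= 111.7 / 4.1616
= 26.84 kg/m^2

26.84 kg/m^2


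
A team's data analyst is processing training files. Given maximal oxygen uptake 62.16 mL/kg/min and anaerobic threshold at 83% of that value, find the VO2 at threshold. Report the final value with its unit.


Percentage as decimal = 0.83
VO2 at AT = 62.16 * 0.83 = 51.59 mL/kg/min

51.59 mL/kg/min


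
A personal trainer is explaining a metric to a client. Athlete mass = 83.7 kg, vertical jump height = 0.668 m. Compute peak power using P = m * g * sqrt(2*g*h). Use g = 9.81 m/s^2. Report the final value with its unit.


sqrt(2 * 9.81 * 0.668) = sqrt(13.10616) = 3.620243 m/s
P = 83.7 * 9.81 * 3.620243
= 2972.57 W

2972.57 W


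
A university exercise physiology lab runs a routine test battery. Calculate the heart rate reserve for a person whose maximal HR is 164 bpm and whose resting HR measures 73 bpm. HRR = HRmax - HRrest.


HRmax = 164 bpm
HRrest = 73 bpm
HRR = 164 - 73 = 91 bpm

91 bpm


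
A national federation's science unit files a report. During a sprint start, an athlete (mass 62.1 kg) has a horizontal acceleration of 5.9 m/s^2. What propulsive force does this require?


Propulsive force = mass * acceleration
= 62.1 kg * 5.9 m/s^2
= 366.39 N

366.39 N


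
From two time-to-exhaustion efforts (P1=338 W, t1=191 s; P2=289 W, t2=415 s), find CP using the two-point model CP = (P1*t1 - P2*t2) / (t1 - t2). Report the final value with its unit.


Work in trial 1 = 64558 J
Work in trial 2 = 119935 J
Delta work = -55377 J
Delta time = -224 s
CP = -55377 / -224 = 247.22 W

247.22 W


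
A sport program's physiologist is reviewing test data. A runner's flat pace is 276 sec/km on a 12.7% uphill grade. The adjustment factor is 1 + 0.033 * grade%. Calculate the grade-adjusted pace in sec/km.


Factor = 1 + 0.033 * 12.7 = 1.4191
Adjusted pace = 276 * 1.4191
= 391.67 sec/km

391.67 s/km


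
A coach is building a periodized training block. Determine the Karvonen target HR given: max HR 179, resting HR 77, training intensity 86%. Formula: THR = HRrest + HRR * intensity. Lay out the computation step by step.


HRR = HRmax - HRrest = 179 - 77 = 102
THR = 77 + 102 * 0.86
= 164.72 bpm

164.72 bpm


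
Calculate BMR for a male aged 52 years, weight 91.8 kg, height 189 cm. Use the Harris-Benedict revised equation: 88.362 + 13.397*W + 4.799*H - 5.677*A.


Substituting values:
W term = 13.397 * 91.8 = 1229.8446
H term = 4.799 * 189 = 907.011
A term = 5.677 * 52 = 295.204
BMR = 1930.01 kcal/day

1930.01 kcal/day


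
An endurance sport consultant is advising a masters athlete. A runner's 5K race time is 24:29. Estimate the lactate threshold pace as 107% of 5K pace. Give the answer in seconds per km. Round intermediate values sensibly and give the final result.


Total race time = 24*60 + 29 = 1469 seconds
5K pace = 1469 / 5 = 293.8 sec/km
LT pace = 293.8 * 1.07 = 314.37 sec/km

314.37 s/km


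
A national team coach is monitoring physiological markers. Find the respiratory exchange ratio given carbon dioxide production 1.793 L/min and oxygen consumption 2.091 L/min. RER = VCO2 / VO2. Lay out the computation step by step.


VCO2 = 1.793 L/min
VO2 = 2.091 L/min
RER = 1.793 / 2.091 = 0.8575

0.8575


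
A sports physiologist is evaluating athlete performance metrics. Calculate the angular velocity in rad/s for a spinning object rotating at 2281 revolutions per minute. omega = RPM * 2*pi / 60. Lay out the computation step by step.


omega = RPM * 2*pi / 60
= 2281 * 6.28318531 / 60
= 238.866 rad/s

238.866 rad/s


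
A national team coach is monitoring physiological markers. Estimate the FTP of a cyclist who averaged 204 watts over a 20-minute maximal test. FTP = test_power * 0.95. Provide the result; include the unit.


FTP = 204 * 0.95 = 193.8 W

193.8 W


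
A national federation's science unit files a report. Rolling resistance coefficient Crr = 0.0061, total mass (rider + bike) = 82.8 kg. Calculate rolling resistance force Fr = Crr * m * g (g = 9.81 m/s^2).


Fr = Crr * m * g
= 0.0061 * 82.8 * 9.81
= 4.955 N

4.955 N


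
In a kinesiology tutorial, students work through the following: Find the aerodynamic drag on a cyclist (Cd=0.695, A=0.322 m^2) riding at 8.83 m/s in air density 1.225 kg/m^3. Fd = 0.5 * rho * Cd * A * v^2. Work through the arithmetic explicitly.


Fd = 0.5 * 1.225 * 0.695 * 0.322 * 8.83^2
= 0.5 * 1.225 * 0.695 * 0.322 * 77.9689
= 10.687 N

10.687 N


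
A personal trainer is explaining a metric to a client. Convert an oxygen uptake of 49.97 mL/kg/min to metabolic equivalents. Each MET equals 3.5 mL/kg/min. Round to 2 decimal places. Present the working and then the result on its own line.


One MET = 3.5 mL/kg/min
Number of METs = 49.97 / 3.5
= 14.28 METs

14.28 METs


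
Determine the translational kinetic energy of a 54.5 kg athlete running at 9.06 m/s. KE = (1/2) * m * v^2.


KE = 0.5 * m * v^2
= 0.5 * 54.5 * 9.06^2
= 0.5 * 54.5 * 82.0836
= 2236.78 J

2236.78 J


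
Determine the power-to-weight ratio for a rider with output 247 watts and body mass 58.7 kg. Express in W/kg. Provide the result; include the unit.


P/W = 247 / 58.7 = 4.208 W/kg

4.208 W/kg


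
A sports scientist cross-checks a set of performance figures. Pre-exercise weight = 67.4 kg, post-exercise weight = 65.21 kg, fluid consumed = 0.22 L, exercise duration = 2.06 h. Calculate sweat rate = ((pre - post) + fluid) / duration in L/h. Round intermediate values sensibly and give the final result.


Weight loss = 67.4 - 65.21 = 2.19 kg (approx L)
Total sweat = 2.19 + 0.22 = 2.41 L
Sweat rate = 2.41 / 2.06 = 1.17 L/h

1.17 L/h


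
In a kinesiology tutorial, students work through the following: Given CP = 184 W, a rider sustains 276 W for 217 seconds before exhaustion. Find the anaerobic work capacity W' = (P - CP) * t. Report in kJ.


Excess power = 276 - 184 = 92 W
Work above CP = 92 * 217 = 19964 J
W' = 19.964 kJ

19.964 kJ


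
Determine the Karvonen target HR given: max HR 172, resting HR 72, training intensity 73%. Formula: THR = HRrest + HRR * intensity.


HRR = HRmax - HRrest = 172 - 72 = 100
THR = 72 + 100 * 0.73
= 145.0 bpm

145.0 bpm


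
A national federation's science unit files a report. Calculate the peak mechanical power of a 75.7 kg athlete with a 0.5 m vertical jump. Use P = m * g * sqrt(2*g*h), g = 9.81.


First, sqrt(2gh) = sqrt(2 * 9.81 * 0.5)
= sqrt(9.81) = 3.132092 m/s
Power = 75.7 * 9.81 * 3.132092 = 2325.94 W

2325.94 W


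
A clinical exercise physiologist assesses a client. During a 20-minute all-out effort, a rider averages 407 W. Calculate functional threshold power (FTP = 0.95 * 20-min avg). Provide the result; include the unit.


FTP = 0.95 * 407
= 386.65 W

386.65 W


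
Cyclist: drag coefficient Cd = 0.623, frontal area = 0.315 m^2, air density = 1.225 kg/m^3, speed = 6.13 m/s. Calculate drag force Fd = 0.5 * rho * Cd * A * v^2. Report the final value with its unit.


v^2 = 6.13^2 = 37.5769
Fd = 0.5 * 1.225 * 0.623 * 0.315 * 37.5769
= 4.517 N

4.517 N


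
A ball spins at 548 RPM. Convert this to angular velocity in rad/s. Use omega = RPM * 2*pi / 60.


omega = 548 * 2 * pi / 60
= 548 * 6.28318531 / 60
= 3443.186 / 60
= 57.386 rad/s

57.386 rad/s


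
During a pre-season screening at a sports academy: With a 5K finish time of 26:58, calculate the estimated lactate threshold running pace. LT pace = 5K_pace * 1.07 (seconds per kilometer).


Race duration = 1618 s for 5 km
Average pace = 1618 / 5 = 323.6 s/km
LT pace = 323.6 * 1.07
= 346.25 s/km

346.25 s/km


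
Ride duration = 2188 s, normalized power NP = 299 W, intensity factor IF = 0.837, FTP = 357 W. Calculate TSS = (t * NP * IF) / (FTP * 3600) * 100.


Numerator = 2188 * 299 * 0.837 = 547575.444
Denominator = 357 * 3600 = 1285200
TSS = 547575.444 / 1285200 * 100
= 42.61

42.61 TSS


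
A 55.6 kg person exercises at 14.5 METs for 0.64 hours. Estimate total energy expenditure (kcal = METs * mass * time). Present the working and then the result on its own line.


Energy = METs * mass(kg) * time(h)
= 14.5 * 55.6 * 0.64
= 515.97 kcal

515.97 kcal


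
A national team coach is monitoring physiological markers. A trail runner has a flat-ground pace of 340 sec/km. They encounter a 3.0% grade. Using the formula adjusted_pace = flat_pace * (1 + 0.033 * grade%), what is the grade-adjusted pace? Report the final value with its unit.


Grade factor = 1 + 0.033 * 3.0 = 1.099
Adjusted = 340 * 1.099 = 373.66 sec/km

373.66 s/km


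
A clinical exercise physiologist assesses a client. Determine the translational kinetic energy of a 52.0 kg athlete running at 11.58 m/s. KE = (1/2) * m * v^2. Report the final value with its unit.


KE = 0.5 * m * v^2
= 0.5 * 52.0 * 11.58^2
= 0.5 * 52.0 * 134.0964
= 3486.51 J

3486.51 J


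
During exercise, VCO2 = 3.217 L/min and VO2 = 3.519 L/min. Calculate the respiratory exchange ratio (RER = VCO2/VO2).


RER = VCO2 / VO2
= 3.217 / 3.519
= 0.9142

0.9142


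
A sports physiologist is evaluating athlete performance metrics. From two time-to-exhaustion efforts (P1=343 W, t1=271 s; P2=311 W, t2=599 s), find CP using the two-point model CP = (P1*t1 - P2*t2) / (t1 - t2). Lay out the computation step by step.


Work in trial 1 = 92953 J
Work in trial 2 = 186289 J
Delta work = -93336 J
Delta time = -328 s
CP = -93336 / -328 = 284.56 W

284.56 W


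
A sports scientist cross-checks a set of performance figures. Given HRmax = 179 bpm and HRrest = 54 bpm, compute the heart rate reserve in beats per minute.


Heart rate reserve = maximum HR minus resting HR
HRR = 179 - 54 = 125 bpm

125 bpm


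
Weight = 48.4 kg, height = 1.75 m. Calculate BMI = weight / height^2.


height^2 = 1.75^2 = 3.0625
BMI = 48.4 / 3.0625 = 15.8 kg/m^2

15.8 kg/m^2


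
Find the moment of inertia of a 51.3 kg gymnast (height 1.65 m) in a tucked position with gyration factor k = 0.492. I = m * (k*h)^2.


Radius of gyration = 0.492 * 1.65 = 0.8118 m
I = 51.3 * 0.8118^2
= 51.3 * 0.659019
= 33.808 kg*m^2

33.808 kg*m^2


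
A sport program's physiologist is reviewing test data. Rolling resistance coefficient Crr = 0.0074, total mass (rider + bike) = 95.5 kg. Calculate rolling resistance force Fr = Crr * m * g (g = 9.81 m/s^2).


Fr = Crr * m * g
= 0.0074 * 95.5 * 9.81
= 6.933 N

6.933 N


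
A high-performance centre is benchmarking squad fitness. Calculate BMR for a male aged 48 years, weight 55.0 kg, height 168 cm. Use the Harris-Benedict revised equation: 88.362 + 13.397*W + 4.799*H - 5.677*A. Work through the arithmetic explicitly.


Substituting values:
W term = 13.397 * 55.0 = 736.835
H term = 4.799 * 168 = 806.232
A term = 5.677 * 48 = 272.496
BMR = 1358.93 kcal/day

1358.93 kcal/day
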